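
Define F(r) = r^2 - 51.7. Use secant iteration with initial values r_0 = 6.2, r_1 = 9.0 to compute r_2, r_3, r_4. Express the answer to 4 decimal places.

F(6.2) = -13.260000, F(9.0) = 29.300000
r_2 = 9.000000 − 29.300000·(9.000000 − 6.200000) / (29.300000 − (-13.260000)) = 9.000000 − (82.040000)/(42.560000) = 7.072368
F(7.072368) = -1.681605
r_3 = 7.072368 − (-1.681605)·(7.072368 − 9.000000) / (-1.681605 − 29.300000) = 7.072368 − (3.241515)/(-30.981605) = 7.176995
F(7.176995) = -0.190736
r_4 = 7.176995 − (-0.190736)·(7.176995 − 7.072368) / (-0.190736 − (-1.681605)) = 7.176995 − (-0.019956)/(1.490869) = 7.190381

7.0724, 7.1770, 7.1904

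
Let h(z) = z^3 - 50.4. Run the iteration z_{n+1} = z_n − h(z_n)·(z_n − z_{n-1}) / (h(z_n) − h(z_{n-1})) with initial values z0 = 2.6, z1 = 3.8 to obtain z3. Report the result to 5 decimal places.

h(2.6) = -32.8240000, h(3.8) = 4.4720000
z2 = 3.8000000 − 4.4720000·(3.8000000 − 2.6000000) / (4.4720000 − (-32.8240000)) = 3.8000000 − (5.3664000)/(37.2960000) = 3.6561133
h(3.6561133) = -1.5281340
z3 = 3.6561133 − (-1.5281340)·(3.6561133 − 3.8000000) / (-1.5281340 − 4.4720000) = 3.6561133 − (0.2198782)/(-6.0001340) = 3.6927588

3.69276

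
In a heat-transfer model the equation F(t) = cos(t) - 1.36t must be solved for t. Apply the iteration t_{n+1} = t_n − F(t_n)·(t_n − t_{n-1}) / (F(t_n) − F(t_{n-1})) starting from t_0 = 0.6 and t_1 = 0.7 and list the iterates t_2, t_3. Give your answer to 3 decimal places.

F(0.6) = 0.00934, F(0.7) = -0.18716
t_2 = 0.70000 − (-0.18716)·(0.70000 − 0.60000) / (-0.18716 − 0.00934) = 0.70000 − (-0.01872)/(-0.19649) = 0.60475
F(0.60475) = 0.00018
t_3 = 0.60475 − 0.00018·(0.60475 − 0.70000) / (0.00018 − (-0.18716)) = 0.60475 − (-0.00002)/(0.18734) = 0.60484

0.605, 0.605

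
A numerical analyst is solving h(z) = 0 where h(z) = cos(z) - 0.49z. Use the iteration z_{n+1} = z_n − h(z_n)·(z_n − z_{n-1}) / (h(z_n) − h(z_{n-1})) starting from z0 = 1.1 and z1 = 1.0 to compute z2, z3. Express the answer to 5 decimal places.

1.03707, 1.03750

h(1.1) = -0.0854039, h(1.0) = 0.0503023
z2 = 1.0000000 − 0.0503023·(1.0000000 − 1.1000000) / (0.0503023 − (-0.0854039)) = 1.0000000 − (-0.0050302)/(0.1357062) = 1.0370671
h(1.0370671) = 0.0005846
z3 = 1.0370671 − 0.0005846·(1.0370671 − 1.0000000) / (0.0005846 − 0.0503023) = 1.0370671 − (0.0000217)/(-0.0497177) = 1.0375029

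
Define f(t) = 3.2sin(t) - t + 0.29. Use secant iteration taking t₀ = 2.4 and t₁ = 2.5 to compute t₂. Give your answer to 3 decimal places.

f(2.4) = 0.05148, f(2.5) = -0.29489
t₂ = 2.50000 − (-0.29489)·(2.50000 − 2.40000) / (-0.29489 − 0.05148) = 2.50000 − (-0.02949)/(-0.34637) = 2.41486

2.415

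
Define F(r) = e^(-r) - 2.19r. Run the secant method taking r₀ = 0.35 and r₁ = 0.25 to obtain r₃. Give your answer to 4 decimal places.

0.3287

F(0.35) = -0.061812, F(0.25) = 0.231301
r₂ = 0.250000 − 0.231301·(0.250000 − 0.350000) / (0.231301 − (-0.061812)) = 0.250000 − (-0.023130)/(0.293113) = 0.328912
F(0.328912) = -0.000611
r₃ = 0.328912 − (-0.000611)·(0.328912 − 0.250000) / (-0.000611 − 0.231301) = 0.328912 − (-0.000048)/(-0.231911) = 0.328704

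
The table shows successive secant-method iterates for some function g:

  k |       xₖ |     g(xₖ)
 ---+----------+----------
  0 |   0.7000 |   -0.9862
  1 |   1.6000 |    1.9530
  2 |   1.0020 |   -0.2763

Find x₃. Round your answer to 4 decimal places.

1.0761

x₃ = 1.0020 − (-0.2763)·(1.0020 − 1.6000) / (-0.2763 − 1.9530)
   = 1.0020 − (0.165227)/(-2.229300) = 1.076116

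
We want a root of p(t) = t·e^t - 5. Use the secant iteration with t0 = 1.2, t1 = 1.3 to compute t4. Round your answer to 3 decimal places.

p(1.2) = -1.01586, p(1.3) = -0.22991
t2 = 1.30000 − (-0.22991)·(1.30000 − 1.20000) / (-0.22991 − (-1.01586)) = 1.30000 − (-0.02299)/(0.78595) = 1.32925
p(1.32925) = 0.02221
t3 = 1.32925 − 0.02221·(1.32925 − 1.30000) / (0.02221 − (-0.22991)) = 1.32925 − (0.00065)/(0.25213) = 1.32668
p(1.32668) = -0.00043
t4 = 1.32668 − (-0.00043)·(1.32668 − 1.32925) / (-0.00043 − 0.02221) = 1.32668 − (0.00000)/(-0.02264) = 1.32672

1.327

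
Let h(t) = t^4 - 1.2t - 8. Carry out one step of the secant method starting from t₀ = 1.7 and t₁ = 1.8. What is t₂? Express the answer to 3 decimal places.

h(1.7) = -1.68790, h(1.8) = 0.33760
t₂ = 1.80000 − 0.33760·(1.80000 − 1.70000) / (0.33760 − (-1.68790)) = 1.80000 − (0.03376)/(2.02550) = 1.78333

1.783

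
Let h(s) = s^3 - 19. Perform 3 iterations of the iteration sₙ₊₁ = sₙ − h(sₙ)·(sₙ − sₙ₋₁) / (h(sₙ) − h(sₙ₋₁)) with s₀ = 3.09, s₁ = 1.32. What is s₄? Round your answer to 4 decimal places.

h(3.09) = 10.503629, h(1.32) = -16.700032
s₂ = 1.320000 − (-16.700032)·(1.320000 − 3.090000) / (-16.700032 − 10.503629) = 1.320000 − (29.559057)/(-27.203661) = 2.406584
h(2.406584) = -5.061920
s₃ = 2.406584 − (-5.061920)·(2.406584 − 1.320000) / (-5.061920 − (-16.700032)) = 2.406584 − (-5.500200)/(11.638112) = 2.879186
h(2.879186) = 4.867628
s₄ = 2.879186 − 4.867628·(2.879186 − 2.406584) / (4.867628 − (-5.061920)) = 2.879186 − (2.300453)/(9.929548) = 2.647509

2.6475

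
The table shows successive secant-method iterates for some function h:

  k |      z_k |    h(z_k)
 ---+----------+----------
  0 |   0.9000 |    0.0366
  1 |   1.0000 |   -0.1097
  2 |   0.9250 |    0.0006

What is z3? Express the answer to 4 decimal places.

0.9254

z3 = 0.9250 − 0.0006·(0.9250 − 1.0000) / (0.0006 − (-0.1097))
   = 0.9250 − (-0.000045)/(0.110300) = 0.925408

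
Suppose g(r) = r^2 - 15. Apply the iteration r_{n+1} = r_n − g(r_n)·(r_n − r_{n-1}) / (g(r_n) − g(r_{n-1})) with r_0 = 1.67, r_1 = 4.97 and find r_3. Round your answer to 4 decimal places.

g(1.67) = -12.211100, g(4.97) = 9.700900
r_2 = 4.970000 − 9.700900·(4.970000 − 1.670000) / (9.700900 − (-12.211100)) = 4.970000 − (32.012970)/(21.912000) = 3.509021
g(3.509021) = -2.686771
r_3 = 3.509021 − (-2.686771)·(3.509021 − 4.970000) / (-2.686771 − 9.700900) = 3.509021 − (3.925316)/(-12.387671) = 3.825894

3.8259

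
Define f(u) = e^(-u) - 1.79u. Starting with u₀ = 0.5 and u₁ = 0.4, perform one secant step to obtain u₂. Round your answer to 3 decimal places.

f(0.5) = -0.28847, f(0.4) = -0.04568
u₂ = 0.40000 − (-0.04568)·(0.40000 − 0.50000) / (-0.04568 − (-0.28847)) = 0.40000 − (0.00457)/(0.24279) = 0.38119

0.381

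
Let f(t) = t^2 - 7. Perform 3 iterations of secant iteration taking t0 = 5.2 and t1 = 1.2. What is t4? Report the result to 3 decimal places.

2.616

f(5.2) = 20.04000, f(1.2) = -5.56000
t2 = 1.20000 − (-5.56000)·(1.20000 − 5.20000) / (-5.56000 − 20.04000) = 1.20000 − (22.24000)/(-25.60000) = 2.06875
f(2.06875) = -2.72027
t3 = 2.06875 − (-2.72027)·(2.06875 − 1.20000) / (-2.72027 − (-5.56000)) = 2.06875 − (-2.36324)/(2.83973) = 2.90096
f(2.90096) = 1.41555
t4 = 2.90096 − 1.41555·(2.90096 − 2.06875) / (1.41555 − (-2.72027)) = 2.90096 − (1.17803)/(4.13582) = 2.61612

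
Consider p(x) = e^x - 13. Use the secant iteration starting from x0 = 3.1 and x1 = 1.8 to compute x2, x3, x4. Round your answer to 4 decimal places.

2.3595, 2.6573, 2.5553

p(3.1) = 9.197951, p(1.8) = -6.950353
x2 = 1.800000 − (-6.950353)·(1.800000 − 3.100000) / (-6.950353 − 9.197951) = 1.800000 − (9.035458)/(-16.148304) = 2.359530
p(2.359530) = -2.414027
x3 = 2.359530 − (-2.414027)·(2.359530 − 1.800000) / (-2.414027 − (-6.950353)) = 2.359530 − (-1.350720)/(4.536326) = 2.657286
p(2.657286) = 1.257545
x4 = 2.657286 − 1.257545·(2.657286 − 2.359530) / (1.257545 − (-2.414027)) = 2.657286 − (0.374442)/(3.671571) = 2.555302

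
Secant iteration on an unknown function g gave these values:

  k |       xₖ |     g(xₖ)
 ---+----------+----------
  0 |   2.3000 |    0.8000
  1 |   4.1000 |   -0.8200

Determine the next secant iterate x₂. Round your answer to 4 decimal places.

x₂ = 4.1000 − (-0.8200)·(4.1000 − 2.3000) / (-0.8200 − 0.8000)
   = 4.1000 − (-1.476000)/(-1.620000) = 3.188889

3.1889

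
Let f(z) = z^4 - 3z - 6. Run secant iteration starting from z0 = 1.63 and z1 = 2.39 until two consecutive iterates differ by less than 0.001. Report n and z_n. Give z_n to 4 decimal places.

f(1.63) = -3.830882, f(2.39) = 19.458086
z2 = 2.390000 − 19.458086·(0.760000)/(23.288969) = 1.755015;  |Δ| = 0.634985
f(1.755015) = -1.778167
z3 = 1.755015 − (-1.778167)·(-0.634985)/(-21.236253) = 1.808184;  |Δ| = 0.053169
f(1.808184) = -0.734731
z4 = 1.808184 − (-0.734731)·(0.053169)/(1.043436) = 1.845623;  |Δ| = 0.037439
f(1.845623) = 0.066168
z5 = 1.845623 − 0.066168·(0.037439)/(0.800898) = 1.842530;  |Δ| = 0.003093
f(1.842530) = -0.002140
z6 = 1.842530 − (-0.002140)·(-0.003093)/(-0.068307) = 1.842626;  |Δ| = 0.000097
|z6 − z5| = 0.000097 < 0.001

n = 6, z_n = 1.8426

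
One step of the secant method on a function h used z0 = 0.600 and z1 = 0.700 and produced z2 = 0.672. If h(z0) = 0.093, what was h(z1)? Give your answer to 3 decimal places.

-0.036

The secant line through (0.600, 0.093) and (0.700, h(z1)) crosses zero at z2 = 0.672.
So (0.600, 0.093), (0.700, h(z1)), (0.672, 0) are collinear:
h(z1) = 0.093 · (0.700 − 0.672) / (0.600 − 0.672) = 0.093 · (0.02800)/(-0.07200) = -0.03617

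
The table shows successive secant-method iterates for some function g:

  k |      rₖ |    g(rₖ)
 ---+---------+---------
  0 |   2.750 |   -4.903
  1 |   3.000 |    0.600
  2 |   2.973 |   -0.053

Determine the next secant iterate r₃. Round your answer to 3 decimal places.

2.975

r₃ = 2.973 − (-0.053)·(2.973 − 3.000) / (-0.053 − 0.600)
   = 2.973 − (0.00143)/(-0.65300) = 2.97519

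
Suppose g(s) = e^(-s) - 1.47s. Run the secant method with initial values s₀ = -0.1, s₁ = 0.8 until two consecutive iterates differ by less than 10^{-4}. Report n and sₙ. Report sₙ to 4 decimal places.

g(-0.1) = 1.252171, g(0.8) = -0.726671
s₂ = 0.800000 − (-0.726671)·(0.900000)/(-1.978842) = 0.469502;  |Δ| = 0.330498
g(0.469502) = -0.064854
s₃ = 0.469502 − (-0.064854)·(-0.330498)/(0.661817) = 0.437115;  |Δ| = 0.032387
g(0.437115) = 0.003338
s₄ = 0.437115 − 0.003338·(-0.032387)/(0.068192) = 0.438700;  |Δ| = 0.001585
g(0.438700) = -0.000016
s₅ = 0.438700 − (-0.000016)·(0.001585)/(-0.003354) = 0.438693;  |Δ| = 0.000007
|s₅ − s₄| = 0.000007 < 10^{-4}

n = 5, sₙ = 0.4387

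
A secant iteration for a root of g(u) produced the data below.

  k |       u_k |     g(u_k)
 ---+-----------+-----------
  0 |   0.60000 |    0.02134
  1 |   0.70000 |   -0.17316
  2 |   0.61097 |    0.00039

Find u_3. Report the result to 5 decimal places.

0.61117

u_3 = 0.61097 − 0.00039·(0.61097 − 0.70000) / (0.00039 − (-0.17316))
   = 0.61097 − (-0.0000347)/(0.1735500) = 0.6111701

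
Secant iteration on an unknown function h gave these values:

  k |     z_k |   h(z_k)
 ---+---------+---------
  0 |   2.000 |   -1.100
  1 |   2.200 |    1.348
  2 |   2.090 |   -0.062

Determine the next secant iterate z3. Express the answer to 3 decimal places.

z3 = 2.090 − (-0.062)·(2.090 − 2.200) / (-0.062 − 1.348)
   = 2.090 − (0.00682)/(-1.41000) = 2.09484

2.095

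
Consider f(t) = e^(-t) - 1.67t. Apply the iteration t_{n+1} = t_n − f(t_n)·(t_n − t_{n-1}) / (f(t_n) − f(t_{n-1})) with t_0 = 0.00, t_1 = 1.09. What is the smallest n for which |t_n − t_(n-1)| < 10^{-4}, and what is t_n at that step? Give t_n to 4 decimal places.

n = 5, t_n = 0.4010

f(0.00) = 1.000000, f(1.09) = -1.484084
t_2 = 1.090000 − (-1.484084)·(1.090000)/(-2.484084) = 0.438794;  |Δ| = 0.651206
f(0.438794) = -0.087972
t_3 = 0.438794 − (-0.087972)·(-0.651206)/(1.396112) = 0.397760;  |Δ| = 0.041034
f(0.397760) = 0.007564
t_4 = 0.397760 − 0.007564·(-0.041034)/(0.095536) = 0.401009;  |Δ| = 0.003249
f(0.401009) = -0.000041
t_5 = 0.401009 − (-0.000041)·(0.003249)/(-0.007605) = 0.400991;  |Δ| = 0.000017
|t_5 − t_4| = 0.000017 < 10^{-4}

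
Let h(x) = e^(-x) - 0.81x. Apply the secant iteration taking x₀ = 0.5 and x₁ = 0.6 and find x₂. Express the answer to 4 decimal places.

h(0.5) = 0.201531, h(0.6) = 0.062812
x₂ = 0.600000 − 0.062812·(0.600000 − 0.500000) / (0.062812 − 0.201531) = 0.600000 − (0.006281)/(-0.138719) = 0.645280

0.6453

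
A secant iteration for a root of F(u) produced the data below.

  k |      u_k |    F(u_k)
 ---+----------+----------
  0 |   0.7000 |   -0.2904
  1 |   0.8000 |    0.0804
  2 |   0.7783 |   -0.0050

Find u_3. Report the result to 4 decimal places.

0.7796

u_3 = 0.7783 − (-0.0050)·(0.7783 − 0.8000) / (-0.0050 − 0.0804)
   = 0.7783 − (0.000109)/(-0.085400) = 0.779570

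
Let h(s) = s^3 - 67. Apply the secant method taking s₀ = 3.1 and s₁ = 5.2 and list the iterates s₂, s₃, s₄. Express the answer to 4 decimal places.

3.8051, 3.9993, 4.0657

h(3.1) = -37.209000, h(5.2) = 73.608000
s₂ = 5.200000 − 73.608000·(5.200000 − 3.100000) / (73.608000 − (-37.209000)) = 5.200000 − (154.576800)/(110.817000) = 3.805117
h(3.805117) = -11.906053
s₃ = 3.805117 − (-11.906053)·(3.805117 − 5.200000) / (-11.906053 − 73.608000) = 3.805117 − (16.607556)/(-85.514053) = 3.999325
h(3.999325) = -3.032392
s₄ = 3.999325 − (-3.032392)·(3.999325 − 3.805117) / (-3.032392 − (-11.906053)) = 3.999325 − (-0.588916)/(8.873660) = 4.065692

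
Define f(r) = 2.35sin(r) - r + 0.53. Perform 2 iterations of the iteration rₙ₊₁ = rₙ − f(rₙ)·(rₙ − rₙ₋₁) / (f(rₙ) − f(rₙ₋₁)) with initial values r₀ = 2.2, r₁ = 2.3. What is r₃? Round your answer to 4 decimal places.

f(2.2) = 0.229967, f(2.3) = -0.017593
r₂ = 2.300000 − (-0.017593)·(2.300000 − 2.200000) / (-0.017593 − 0.229967) = 2.300000 − (-0.001759)/(-0.247559) = 2.292894
f(2.292894) = 0.000596
r₃ = 2.292894 − 0.000596·(2.292894 − 2.300000) / (0.000596 − (-0.017593)) = 2.292894 − (-0.000004)/(0.018189) = 2.293127

2.2931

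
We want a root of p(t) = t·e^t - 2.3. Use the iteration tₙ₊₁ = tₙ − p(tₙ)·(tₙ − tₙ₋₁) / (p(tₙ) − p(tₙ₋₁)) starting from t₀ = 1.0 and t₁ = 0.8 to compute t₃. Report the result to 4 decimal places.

p(1.0) = 0.418282, p(0.8) = -0.519567
t₂ = 0.800000 − (-0.519567)·(0.800000 − 1.000000) / (-0.519567 − 0.418282) = 0.800000 − (0.103913)/(-0.937849) = 0.910800
p(0.910800) = -0.035469
t₃ = 0.910800 − (-0.035469)·(0.910800 − 0.800000) / (-0.035469 − (-0.519567)) = 0.910800 − (-0.003930)/(0.484098) = 0.918918

0.9189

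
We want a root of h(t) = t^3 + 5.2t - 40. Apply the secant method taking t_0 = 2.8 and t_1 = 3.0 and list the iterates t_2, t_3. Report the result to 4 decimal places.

2.9146, 2.9173

h(2.8) = -3.488000, h(3.0) = 2.600000
t_2 = 3.000000 − 2.600000·(3.000000 − 2.800000) / (2.600000 − (-3.488000)) = 3.000000 − (0.520000)/(6.088000) = 2.914586
h(2.914586) = -0.085292
t_3 = 2.914586 − (-0.085292)·(2.914586 − 3.000000) / (-0.085292 − 2.600000) = 2.914586 − (0.007285)/(-2.685292) = 2.917299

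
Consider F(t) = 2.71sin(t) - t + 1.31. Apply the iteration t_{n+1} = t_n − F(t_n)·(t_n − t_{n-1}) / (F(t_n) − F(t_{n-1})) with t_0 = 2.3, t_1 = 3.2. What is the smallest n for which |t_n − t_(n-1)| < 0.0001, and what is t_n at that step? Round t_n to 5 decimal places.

n = 5, t_n = 2.63200

F(2.3) = 1.0308611, F(3.2) = -2.0481939
t_2 = 3.2000000 − (-2.0481939)·(0.9000000)/(-3.0790551) = 2.6013181;  |Δ| = 0.5986819
F(2.6013181) = 0.1026286
t_3 = 2.6013181 − 0.1026286·(-0.5986819)/(2.1508225) = 2.6298848;  |Δ| = 0.0285667
F(2.6298848) = 0.0071130
t_4 = 2.6298848 − 0.0071130·(0.0285667)/(-0.0955156) = 2.6320121;  |Δ| = 0.0021273
F(2.6320121) = -0.0000440
t_5 = 2.6320121 − (-0.0000440)·(0.0021273)/(-0.0071570) = 2.6319990;  |Δ| = 0.0000131
|t_5 − t_4| = 0.0000131 < 0.0001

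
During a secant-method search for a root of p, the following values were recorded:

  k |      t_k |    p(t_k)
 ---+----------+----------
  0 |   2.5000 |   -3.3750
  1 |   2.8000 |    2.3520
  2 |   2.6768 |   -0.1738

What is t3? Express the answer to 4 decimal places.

t3 = 2.6768 − (-0.1738)·(2.6768 − 2.8000) / (-0.1738 − 2.3520)
   = 2.6768 − (0.021412)/(-2.525800) = 2.685277

2.6853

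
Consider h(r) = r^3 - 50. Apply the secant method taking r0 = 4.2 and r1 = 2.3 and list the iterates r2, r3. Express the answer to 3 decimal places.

3.461, 3.800

h(4.2) = 24.08800, h(2.3) = -37.83300
r2 = 2.30000 − (-37.83300)·(2.30000 − 4.20000) / (-37.83300 − 24.08800) = 2.30000 − (71.88270)/(-61.92100) = 3.46088
h(3.46088) = -8.54674
r3 = 3.46088 − (-8.54674)·(3.46088 − 2.30000) / (-8.54674 − (-37.83300)) = 3.46088 − (-9.92172)/(29.28626) = 3.79966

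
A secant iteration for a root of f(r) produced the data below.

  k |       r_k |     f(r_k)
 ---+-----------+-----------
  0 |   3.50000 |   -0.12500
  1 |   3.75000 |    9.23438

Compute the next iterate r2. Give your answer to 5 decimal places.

3.50334

r2 = 3.75000 − 9.23438·(3.75000 − 3.50000) / (9.23438 − (-0.12500))
   = 3.75000 − (2.3085950)/(9.3593800) = 3.5033389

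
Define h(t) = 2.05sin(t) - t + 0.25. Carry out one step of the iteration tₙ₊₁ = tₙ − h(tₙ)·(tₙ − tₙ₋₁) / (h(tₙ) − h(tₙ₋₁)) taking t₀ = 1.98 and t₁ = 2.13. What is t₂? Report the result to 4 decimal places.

h(1.98) = 0.150748, h(2.13) = -0.142260
t₂ = 2.130000 − (-0.142260)·(2.130000 − 1.980000) / (-0.142260 − 0.150748) = 2.130000 − (-0.021339)/(-0.293008) = 2.057172

2.0572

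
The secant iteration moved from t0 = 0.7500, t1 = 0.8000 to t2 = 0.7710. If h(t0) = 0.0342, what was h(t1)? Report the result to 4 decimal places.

The secant line through (0.7500, 0.0342) and (0.8000, h(t1)) crosses zero at t2 = 0.7710.
So (0.7500, 0.0342), (0.8000, h(t1)), (0.7710, 0) are collinear:
h(t1) = 0.0342 · (0.8000 − 0.7710) / (0.7500 − 0.7710) = 0.0342 · (0.029000)/(-0.021000) = -0.047229

-0.0472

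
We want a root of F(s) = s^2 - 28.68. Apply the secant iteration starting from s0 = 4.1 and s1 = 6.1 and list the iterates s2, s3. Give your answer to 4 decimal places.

F(4.1) = -11.870000, F(6.1) = 8.530000
s2 = 6.100000 − 8.530000·(6.100000 − 4.100000) / (8.530000 − (-11.870000)) = 6.100000 − (17.060000)/(20.400000) = 5.263725
F(5.263725) = -0.973194
s3 = 5.263725 − (-0.973194)·(5.263725 − 6.100000) / (-0.973194 − 8.530000) = 5.263725 − (0.813857)/(-9.503194) = 5.349366

5.2637, 5.3494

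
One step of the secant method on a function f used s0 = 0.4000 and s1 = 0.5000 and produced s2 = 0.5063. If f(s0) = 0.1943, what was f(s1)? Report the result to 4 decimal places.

0.0115

The secant line through (0.4000, 0.1943) and (0.5000, f(s1)) crosses zero at s2 = 0.5063.
So (0.4000, 0.1943), (0.5000, f(s1)), (0.5063, 0) are collinear:
f(s1) = 0.1943 · (0.5000 − 0.5063) / (0.4000 − 0.5063) = 0.1943 · (-0.006300)/(-0.106300) = 0.011515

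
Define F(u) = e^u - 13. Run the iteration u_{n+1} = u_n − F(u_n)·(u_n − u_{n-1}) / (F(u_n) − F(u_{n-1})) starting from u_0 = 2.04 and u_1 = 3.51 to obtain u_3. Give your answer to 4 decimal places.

2.4741

F(2.04) = -5.309391, F(3.51) = 20.448268
u_2 = 3.510000 − 20.448268·(3.510000 − 2.040000) / (20.448268 − (-5.309391)) = 3.510000 − (30.058954)/(25.757659) = 2.343009
F(2.343009) = -2.587478
u_3 = 2.343009 − (-2.587478)·(2.343009 − 3.510000) / (-2.587478 − 20.448268) = 2.343009 − (3.019564)/(-23.035746) = 2.474091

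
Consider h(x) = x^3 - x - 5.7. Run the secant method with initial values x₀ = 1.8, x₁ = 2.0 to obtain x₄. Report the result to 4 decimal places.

h(1.8) = -1.668000, h(2.0) = 0.300000
x₂ = 2.000000 − 0.300000·(2.000000 − 1.800000) / (0.300000 − (-1.668000)) = 2.000000 − (0.060000)/(1.968000) = 1.969512
h(1.969512) = -0.029817
x₃ = 1.969512 − (-0.029817)·(1.969512 − 2.000000) / (-0.029817 − 0.300000) = 1.969512 − (0.000909)/(-0.329817) = 1.972268
h(1.972268) = -0.000454
x₄ = 1.972268 − (-0.000454)·(1.972268 − 1.969512) / (-0.000454 − (-0.029817)) = 1.972268 − (-0.000001)/(0.029363) = 1.972311

1.9723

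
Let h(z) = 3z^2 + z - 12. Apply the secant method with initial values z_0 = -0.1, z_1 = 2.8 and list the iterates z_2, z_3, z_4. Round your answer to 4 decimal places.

h(-0.1) = -12.070000, h(2.8) = 14.320000
z_2 = 2.800000 − 14.320000·(2.800000 − (-0.100000)) / (14.320000 − (-12.070000)) = 2.800000 − (41.528000)/(26.390000) = 1.226374
h(1.226374) = -6.261650
z_3 = 1.226374 − (-6.261650)·(1.226374 − 2.800000) / (-6.261650 − 14.320000) = 1.226374 − (9.853497)/(-20.581650) = 1.705125
h(1.705125) = -1.572519
z_4 = 1.705125 − (-1.572519)·(1.705125 − 1.226374) / (-1.572519 − (-6.261650)) = 1.705125 − (-0.752846)/(4.689130) = 1.865676

1.2264, 1.7051, 1.8657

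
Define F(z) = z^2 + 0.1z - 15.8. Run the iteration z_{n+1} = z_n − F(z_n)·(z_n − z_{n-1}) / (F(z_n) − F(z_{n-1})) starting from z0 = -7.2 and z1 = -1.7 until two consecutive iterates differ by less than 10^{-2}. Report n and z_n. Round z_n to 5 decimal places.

F(-7.2) = 35.3200000, F(-1.7) = -13.0800000
z2 = -1.7000000 − (-13.0800000)·(5.5000000)/(-48.4000000) = -3.1863636;  |Δ| = 1.4863636
F(-3.1863636) = -5.9657231
z3 = -3.1863636 − (-5.9657231)·(-1.4863636)/(7.1142769) = -4.4327635;  |Δ| = 1.2463999
F(-4.4327635) = 3.4061162
z4 = -4.4327635 − 3.4061162·(-1.2463999)/(9.3718393) = -3.9797700;  |Δ| = 0.4529936
F(-3.9797700) = -0.3594080
z5 = -3.9797700 − (-0.3594080)·(0.4529936)/(-3.7655241) = -4.0230068;  |Δ| = 0.0432369
F(-4.0230068) = -0.0177166
z6 = -4.0230068 − (-0.0177166)·(-0.0432369)/(0.3416914) = -4.0252487;  |Δ| = 0.0022418
|z6 − z5| = 0.0022418 < 10^{-2}

n = 6, z_n = -4.02525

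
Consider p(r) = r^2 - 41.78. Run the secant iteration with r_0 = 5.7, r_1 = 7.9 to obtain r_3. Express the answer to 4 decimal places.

p(5.7) = -9.290000, p(7.9) = 20.630000
r_2 = 7.900000 − 20.630000·(7.900000 − 5.700000) / (20.630000 − (-9.290000)) = 7.900000 − (45.386000)/(29.920000) = 6.383088
p(6.383088) = -1.036185
r_3 = 6.383088 − (-1.036185)·(6.383088 − 7.900000) / (-1.036185 − 20.630000) = 6.383088 − (1.571801)/(-21.666185) = 6.455634

6.4556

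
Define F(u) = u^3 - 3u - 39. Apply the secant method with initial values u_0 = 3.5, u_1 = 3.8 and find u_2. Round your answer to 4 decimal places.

3.6791

F(3.5) = -6.625000, F(3.8) = 4.472000
u_2 = 3.800000 − 4.472000·(3.800000 − 3.500000) / (4.472000 − (-6.625000)) = 3.800000 − (1.341600)/(11.097000) = 3.679102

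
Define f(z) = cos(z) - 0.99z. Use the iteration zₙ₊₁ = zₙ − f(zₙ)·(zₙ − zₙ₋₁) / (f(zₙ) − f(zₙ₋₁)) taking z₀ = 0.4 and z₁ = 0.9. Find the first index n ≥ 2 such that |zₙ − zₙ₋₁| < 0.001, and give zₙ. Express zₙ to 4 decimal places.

n = 4, zₙ = 0.7435

f(0.4) = 0.525061, f(0.9) = -0.269390
z₂ = 0.900000 − (-0.269390)·(0.500000)/(-0.794451) = 0.730455;  |Δ| = 0.169545
f(0.730455) = 0.021720
z₃ = 0.730455 − 0.021720·(-0.169545)/(0.291110) = 0.743105;  |Δ| = 0.012650
f(0.743105) = 0.000697
z₄ = 0.743105 − 0.000697·(0.012650)/(-0.021023) = 0.743525;  |Δ| = 0.000419
|z₄ − z₃| = 0.000419 < 0.001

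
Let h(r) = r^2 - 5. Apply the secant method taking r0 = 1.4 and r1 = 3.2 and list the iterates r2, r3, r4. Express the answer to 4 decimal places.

h(1.4) = -3.040000, h(3.2) = 5.240000
r2 = 3.200000 − 5.240000·(3.200000 − 1.400000) / (5.240000 − (-3.040000)) = 3.200000 − (9.432000)/(8.280000) = 2.060870
h(2.060870) = -0.752817
r3 = 2.060870 − (-0.752817)·(2.060870 − 3.200000) / (-0.752817 − 5.240000) = 2.060870 − (0.857556)/(-5.992817) = 2.203967
h(2.203967) = -0.142530
r4 = 2.203967 − (-0.142530)·(2.203967 − 2.060870) / (-0.142530 − (-0.752817)) = 2.203967 − (-0.020396)/(0.610287) = 2.237387

2.0609, 2.2040, 2.2374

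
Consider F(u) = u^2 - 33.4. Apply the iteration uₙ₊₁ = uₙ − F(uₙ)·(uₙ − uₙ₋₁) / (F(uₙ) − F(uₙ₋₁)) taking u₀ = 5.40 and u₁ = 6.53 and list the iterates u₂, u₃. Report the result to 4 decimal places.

F(5.40) = -4.240000, F(6.53) = 9.240900
u₂ = 6.530000 − 9.240900·(6.530000 − 5.400000) / (9.240900 − (-4.240000)) = 6.530000 − (10.442217)/(13.480900) = 5.755407
F(5.755407) = -0.275296
u₃ = 5.755407 − (-0.275296)·(5.755407 − 6.530000) / (-0.275296 − 9.240900) = 5.755407 − (0.213242)/(-9.516196) = 5.777815

5.7554, 5.7778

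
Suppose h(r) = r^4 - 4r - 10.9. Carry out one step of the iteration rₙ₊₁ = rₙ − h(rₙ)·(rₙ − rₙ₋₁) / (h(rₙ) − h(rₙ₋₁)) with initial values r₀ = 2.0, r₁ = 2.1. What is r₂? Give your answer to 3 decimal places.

h(2.0) = -2.90000, h(2.1) = 0.14810
r₂ = 2.10000 − 0.14810·(2.10000 − 2.00000) / (0.14810 − (-2.90000)) = 2.10000 − (0.01481)/(3.04810) = 2.09514

2.095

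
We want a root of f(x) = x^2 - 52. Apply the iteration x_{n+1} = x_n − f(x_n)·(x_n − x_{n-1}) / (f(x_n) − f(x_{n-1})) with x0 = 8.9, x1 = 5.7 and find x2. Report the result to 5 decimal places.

7.03630

f(8.9) = 27.2100000, f(5.7) = -19.5100000
x2 = 5.7000000 − (-19.5100000)·(5.7000000 − 8.9000000) / (-19.5100000 − 27.2100000) = 5.7000000 − (62.4320000)/(-46.7200000) = 7.0363014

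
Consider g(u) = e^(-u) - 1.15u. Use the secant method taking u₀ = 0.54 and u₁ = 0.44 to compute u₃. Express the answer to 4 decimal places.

0.5180

g(0.54) = -0.038252, g(0.44) = 0.138036
u₂ = 0.440000 − 0.138036·(0.440000 − 0.540000) / (0.138036 − (-0.038252)) = 0.440000 − (-0.013804)/(0.176288) = 0.518302
g(0.518302) = -0.000516
u₃ = 0.518302 − (-0.000516)·(0.518302 − 0.440000) / (-0.000516 − 0.138036) = 0.518302 − (-0.000040)/(-0.138552) = 0.518010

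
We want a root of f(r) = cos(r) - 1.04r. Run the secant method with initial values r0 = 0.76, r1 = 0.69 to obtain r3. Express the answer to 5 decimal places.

0.72177

f(0.76) = -0.0655640, f(0.69) = 0.0536460
r2 = 0.6900000 − 0.0536460·(0.6900000 − 0.7600000) / (0.0536460 − (-0.0655640)) = 0.6900000 − (-0.0037552)/(0.1192100) = 0.7215009
f(0.7215009) = 0.0004543
r3 = 0.7215009 − 0.0004543·(0.7215009 − 0.6900000) / (0.0004543 − 0.0536460) = 0.7215009 − (0.0000143)/(-0.0531917) = 0.7217699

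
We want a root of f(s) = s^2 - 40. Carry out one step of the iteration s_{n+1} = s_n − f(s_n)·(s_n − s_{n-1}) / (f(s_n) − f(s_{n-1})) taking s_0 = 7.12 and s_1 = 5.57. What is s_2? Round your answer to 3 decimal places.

6.277

f(7.12) = 10.69440, f(5.57) = -8.97510
s_2 = 5.57000 − (-8.97510)·(5.57000 − 7.12000) / (-8.97510 − 10.69440) = 5.57000 − (13.91140)/(-19.66950) = 6.27726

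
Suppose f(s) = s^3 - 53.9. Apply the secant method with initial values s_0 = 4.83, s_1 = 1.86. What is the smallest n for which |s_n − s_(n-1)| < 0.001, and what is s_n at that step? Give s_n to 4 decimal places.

n = 7, s_n = 3.7774

f(4.83) = 58.778587, f(1.86) = -47.465144
s_2 = 1.860000 − (-47.465144)·(-2.970000)/(-106.243731) = 3.186869;  |Δ| = 1.326869
f(3.186869) = -21.533741
s_3 = 3.186869 − (-21.533741)·(1.326869)/(25.931403) = 4.288716;  |Δ| = 1.101847
f(4.288716) = 24.982718
s_4 = 4.288716 − 24.982718·(1.101847)/(46.516459) = 3.696944;  |Δ| = 0.591772
f(3.696944) = -3.372409
s_5 = 3.696944 − (-3.372409)·(-0.591772)/(-28.355127) = 3.767326;  |Δ| = 0.070382
f(3.767326) = -0.431294
s_6 = 3.767326 − (-0.431294)·(0.070382)/(2.941114) = 3.777647;  |Δ| = 0.010321
f(3.777647) = 0.009364
s_7 = 3.777647 − 0.009364·(0.010321)/(0.440658) = 3.777428;  |Δ| = 0.000219
|s_7 − s_6| = 0.000219 < 0.001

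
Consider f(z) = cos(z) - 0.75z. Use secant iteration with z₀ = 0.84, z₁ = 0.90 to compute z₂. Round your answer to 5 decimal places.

f(0.84) = 0.0374628, f(0.90) = -0.0533900
z₂ = 0.9000000 − (-0.0533900)·(0.9000000 − 0.8400000) / (-0.0533900 − 0.0374628) = 0.9000000 − (-0.0032034)/(-0.0908529) = 0.8647408

0.86474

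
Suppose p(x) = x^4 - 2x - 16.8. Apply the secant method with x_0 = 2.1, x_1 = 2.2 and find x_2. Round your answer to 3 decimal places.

2.141

p(2.1) = -1.55190, p(2.2) = 2.22560
x_2 = 2.20000 − 2.22560·(2.20000 − 2.10000) / (2.22560 − (-1.55190)) = 2.20000 − (0.22256)/(3.77750) = 2.14108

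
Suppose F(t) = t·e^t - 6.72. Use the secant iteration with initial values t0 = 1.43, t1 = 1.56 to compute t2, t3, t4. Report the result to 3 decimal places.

F(1.43) = -0.74446, F(1.56) = 0.70376
t2 = 1.56000 − 0.70376·(1.56000 − 1.43000) / (0.70376 − (-0.74446)) = 1.56000 − (0.09149)/(1.44822) = 1.49683
F(1.49683) = -0.03294
t3 = 1.49683 − (-0.03294)·(1.49683 − 1.56000) / (-0.03294 − 0.70376) = 1.49683 − (0.00208)/(-0.73670) = 1.49965
F(1.49965) = -0.00137
t4 = 1.49965 − (-0.00137)·(1.49965 − 1.49683) / (-0.00137 − (-0.03294)) = 1.49965 − (0.00000)/(0.03157) = 1.49977

1.497, 1.500, 1.500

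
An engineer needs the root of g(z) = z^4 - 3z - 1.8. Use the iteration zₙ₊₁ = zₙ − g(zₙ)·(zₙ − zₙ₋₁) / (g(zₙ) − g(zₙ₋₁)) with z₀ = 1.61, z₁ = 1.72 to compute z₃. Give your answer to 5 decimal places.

g(1.61) = 0.0889824, g(1.72) = 1.7921306
z₂ = 1.7200000 − 1.7921306·(1.7200000 − 1.6100000) / (1.7921306 − 0.0889824) = 1.7200000 − (0.1971344)/(1.7031481) = 1.6042530
g(1.6042530) = 0.0107999
z₃ = 1.6042530 − 0.0107999·(1.6042530 − 1.7200000) / (0.0107999 − 1.7921306) = 1.6042530 − (-0.0012501)/(-1.7813307) = 1.6035512

1.60355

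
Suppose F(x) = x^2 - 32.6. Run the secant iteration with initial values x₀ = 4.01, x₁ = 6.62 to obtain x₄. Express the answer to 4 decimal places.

F(4.01) = -16.519900, F(6.62) = 11.224400
x₂ = 6.620000 − 11.224400·(6.620000 − 4.010000) / (11.224400 − (-16.519900)) = 6.620000 − (29.295684)/(27.744300) = 5.564083
F(5.564083) = -1.640983
x₃ = 5.564083 − (-1.640983)·(5.564083 − 6.620000) / (-1.640983 − 11.224400) = 5.564083 − (1.732742)/(-12.865383) = 5.698765
F(5.698765) = -0.124074
x₄ = 5.698765 − (-0.124074)·(5.698765 − 5.564083) / (-0.124074 − (-1.640983)) = 5.698765 − (-0.016711)/(1.516909) = 5.709782

5.7098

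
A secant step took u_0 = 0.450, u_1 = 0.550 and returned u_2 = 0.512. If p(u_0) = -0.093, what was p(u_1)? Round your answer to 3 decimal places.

0.057

The secant line through (0.450, -0.093) and (0.550, p(u_1)) crosses zero at u_2 = 0.512.
So (0.450, -0.093), (0.550, p(u_1)), (0.512, 0) are collinear:
p(u_1) = -0.093 · (0.550 − 0.512) / (0.450 − 0.512) = -0.093 · (0.03800)/(-0.06200) = 0.05700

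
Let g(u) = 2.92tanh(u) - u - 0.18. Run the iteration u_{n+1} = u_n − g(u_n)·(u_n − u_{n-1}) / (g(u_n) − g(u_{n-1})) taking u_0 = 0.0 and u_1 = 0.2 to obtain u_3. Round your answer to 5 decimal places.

g(0.0) = -0.1800000, g(0.2) = 0.1963359
u_2 = 0.2000000 − 0.1963359·(0.2000000 − 0.0000000) / (0.1963359 − (-0.1800000)) = 0.2000000 − (0.0392672)/(0.3763359) = 0.0956592
g(0.0956592) = 0.0028168
u_3 = 0.0956592 − 0.0028168·(0.0956592 − 0.2000000) / (0.0028168 − 0.1963359) = 0.0956592 − (-0.0002939)/(-0.1935191) = 0.0941405

0.09414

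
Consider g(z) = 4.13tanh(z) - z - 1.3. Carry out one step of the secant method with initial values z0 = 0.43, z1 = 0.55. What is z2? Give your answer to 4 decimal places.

g(0.43) = -0.056023, g(0.55) = 0.217148
z2 = 0.550000 − 0.217148·(0.550000 − 0.430000) / (0.217148 − (-0.056023)) = 0.550000 − (0.026058)/(0.273171) = 0.454610

0.4546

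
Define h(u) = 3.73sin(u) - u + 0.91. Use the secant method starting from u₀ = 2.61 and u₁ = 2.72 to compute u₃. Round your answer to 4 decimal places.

2.6548

h(2.61) = 0.190763, h(2.72) = -0.283631
u₂ = 2.720000 − (-0.283631)·(2.720000 − 2.610000) / (-0.283631 − 0.190763) = 2.720000 − (-0.031199)/(-0.474394) = 2.654233
h(2.654233) = 0.002506
u₃ = 2.654233 − 0.002506·(2.654233 − 2.720000) / (0.002506 − (-0.283631)) = 2.654233 − (-0.000165)/(0.286137) = 2.654809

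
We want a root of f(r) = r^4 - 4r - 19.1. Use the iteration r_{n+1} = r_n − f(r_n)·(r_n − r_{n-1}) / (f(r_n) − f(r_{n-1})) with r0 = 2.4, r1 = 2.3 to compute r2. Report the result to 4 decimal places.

f(2.4) = 4.477600, f(2.3) = -0.315900
r2 = 2.300000 − (-0.315900)·(2.300000 − 2.400000) / (-0.315900 − 4.477600) = 2.300000 − (0.031590)/(-4.793500) = 2.306590

2.3066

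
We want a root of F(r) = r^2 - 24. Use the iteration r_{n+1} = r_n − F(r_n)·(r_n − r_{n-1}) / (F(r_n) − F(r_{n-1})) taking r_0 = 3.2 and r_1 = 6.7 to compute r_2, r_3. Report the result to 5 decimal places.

4.58990, 4.84967

F(3.2) = -13.7600000, F(6.7) = 20.8900000
r_2 = 6.7000000 − 20.8900000·(6.7000000 − 3.2000000) / (20.8900000 − (-13.7600000)) = 6.7000000 − (73.1150000)/(34.6500000) = 4.5898990
F(4.5898990) = -2.9328273
r_3 = 4.5898990 − (-2.9328273)·(4.5898990 − 6.7000000) / (-2.9328273 − 20.8900000) = 4.5898990 − (6.1885618)/(-23.8228273) = 4.8496734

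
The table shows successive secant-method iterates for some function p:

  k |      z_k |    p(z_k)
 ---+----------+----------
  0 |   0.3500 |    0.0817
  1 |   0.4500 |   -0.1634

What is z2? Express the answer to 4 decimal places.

0.3833

z2 = 0.4500 − (-0.1634)·(0.4500 − 0.3500) / (-0.1634 − 0.0817)
   = 0.4500 − (-0.016340)/(-0.245100) = 0.383333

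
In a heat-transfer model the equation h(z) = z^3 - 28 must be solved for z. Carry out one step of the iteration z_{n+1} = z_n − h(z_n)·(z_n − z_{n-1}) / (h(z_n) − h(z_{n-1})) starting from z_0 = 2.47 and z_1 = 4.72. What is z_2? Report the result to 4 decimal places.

2.7930

h(2.47) = -12.930777, h(4.72) = 77.154048
z_2 = 4.720000 − 77.154048·(4.720000 − 2.470000) / (77.154048 − (-12.930777)) = 4.720000 − (173.596608)/(90.084825) = 2.792965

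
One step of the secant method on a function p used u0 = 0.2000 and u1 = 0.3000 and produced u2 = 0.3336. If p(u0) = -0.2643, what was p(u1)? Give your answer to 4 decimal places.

-0.0665

The secant line through (0.2000, -0.2643) and (0.3000, p(u1)) crosses zero at u2 = 0.3336.
So (0.2000, -0.2643), (0.3000, p(u1)), (0.3336, 0) are collinear:
p(u1) = -0.2643 · (0.3000 − 0.3336) / (0.2000 − 0.3336) = -0.2643 · (-0.033600)/(-0.133600) = -0.066471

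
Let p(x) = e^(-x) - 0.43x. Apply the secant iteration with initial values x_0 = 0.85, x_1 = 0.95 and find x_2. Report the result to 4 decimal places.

p(0.85) = 0.061915, p(0.95) = -0.021759
x_2 = 0.950000 − (-0.021759)·(0.950000 − 0.850000) / (-0.021759 − 0.061915) = 0.950000 − (-0.002176)/(-0.083674) = 0.923996

0.9240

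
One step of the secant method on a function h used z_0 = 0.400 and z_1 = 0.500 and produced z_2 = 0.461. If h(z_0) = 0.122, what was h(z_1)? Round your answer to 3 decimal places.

-0.078

The secant line through (0.400, 0.122) and (0.500, h(z_1)) crosses zero at z_2 = 0.461.
So (0.400, 0.122), (0.500, h(z_1)), (0.461, 0) are collinear:
h(z_1) = 0.122 · (0.500 − 0.461) / (0.400 − 0.461) = 0.122 · (0.03900)/(-0.06100) = -0.07800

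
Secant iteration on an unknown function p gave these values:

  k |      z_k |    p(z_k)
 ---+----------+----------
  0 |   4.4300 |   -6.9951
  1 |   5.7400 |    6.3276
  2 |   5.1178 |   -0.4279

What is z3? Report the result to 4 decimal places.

5.1572

z3 = 5.1178 − (-0.4279)·(5.1178 − 5.7400) / (-0.4279 − 6.3276)
   = 5.1178 − (0.266239)/(-6.755500) = 5.157211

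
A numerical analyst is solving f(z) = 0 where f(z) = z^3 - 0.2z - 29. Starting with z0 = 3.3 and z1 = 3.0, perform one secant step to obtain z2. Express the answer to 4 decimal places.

3.0879

f(3.3) = 6.277000, f(3.0) = -2.600000
z2 = 3.000000 − (-2.600000)·(3.000000 − 3.300000) / (-2.600000 − 6.277000) = 3.000000 − (0.780000)/(-8.877000) = 3.087868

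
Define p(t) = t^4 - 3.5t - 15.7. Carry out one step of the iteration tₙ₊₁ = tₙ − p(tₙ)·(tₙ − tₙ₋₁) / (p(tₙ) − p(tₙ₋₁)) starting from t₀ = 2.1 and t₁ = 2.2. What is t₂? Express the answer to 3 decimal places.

p(2.1) = -3.60190, p(2.2) = 0.02560
t₂ = 2.20000 − 0.02560·(2.20000 − 2.10000) / (0.02560 − (-3.60190)) = 2.20000 − (0.00256)/(3.62750) = 2.19929

2.199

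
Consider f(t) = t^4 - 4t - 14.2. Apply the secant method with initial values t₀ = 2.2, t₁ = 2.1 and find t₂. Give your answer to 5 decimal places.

2.18810

f(2.2) = 0.4256000, f(2.1) = -3.1519000
t₂ = 2.1000000 − (-3.1519000)·(2.1000000 − 2.2000000) / (-3.1519000 − 0.4256000) = 2.1000000 − (0.3151900)/(-3.5775000) = 2.1881034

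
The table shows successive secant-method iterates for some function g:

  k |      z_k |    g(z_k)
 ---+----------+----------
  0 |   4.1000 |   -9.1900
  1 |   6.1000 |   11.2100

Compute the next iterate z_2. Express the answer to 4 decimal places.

5.0010

z_2 = 6.1000 − 11.2100·(6.1000 − 4.1000) / (11.2100 − (-9.1900))
   = 6.1000 − (22.420000)/(20.400000) = 5.000980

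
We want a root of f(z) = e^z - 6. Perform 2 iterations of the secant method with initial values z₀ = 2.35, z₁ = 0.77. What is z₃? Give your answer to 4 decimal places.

1.9782

f(2.35) = 4.485570, f(0.77) = -3.840234
z₂ = 0.770000 − (-3.840234)·(0.770000 − 2.350000) / (-3.840234 − 4.485570) = 0.770000 − (6.067569)/(-8.325803) = 1.498767
f(1.498767) = -1.523834
z₃ = 1.498767 − (-1.523834)·(1.498767 − 0.770000) / (-1.523834 − (-3.840234)) = 1.498767 − (-1.110520)/(2.316399) = 1.978183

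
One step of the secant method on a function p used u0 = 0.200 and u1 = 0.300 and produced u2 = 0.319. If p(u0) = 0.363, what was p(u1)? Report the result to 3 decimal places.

The secant line through (0.200, 0.363) and (0.300, p(u1)) crosses zero at u2 = 0.319.
So (0.200, 0.363), (0.300, p(u1)), (0.319, 0) are collinear:
p(u1) = 0.363 · (0.300 − 0.319) / (0.200 − 0.319) = 0.363 · (-0.01900)/(-0.11900) = 0.05796

0.058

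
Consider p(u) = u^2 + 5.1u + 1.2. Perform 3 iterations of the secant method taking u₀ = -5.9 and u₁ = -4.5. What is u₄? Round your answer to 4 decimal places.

-4.8526

p(-5.9) = 5.920000, p(-4.5) = -1.500000
u₂ = -4.500000 − (-1.500000)·(-4.500000 − (-5.900000)) / (-1.500000 − 5.920000) = -4.500000 − (-2.100000)/(-7.420000) = -4.783019
p(-4.783019) = -0.316127
u₃ = -4.783019 − (-0.316127)·(-4.783019 − (-4.500000)) / (-0.316127 − (-1.500000)) = -4.783019 − (0.089470)/(1.183873) = -4.858593
p(-4.858593) = 0.027100
u₄ = -4.858593 − 0.027100·(-4.858593 − (-4.783019)) / (0.027100 − (-0.316127)) = -4.858593 − (-0.002048)/(0.343227) = -4.852626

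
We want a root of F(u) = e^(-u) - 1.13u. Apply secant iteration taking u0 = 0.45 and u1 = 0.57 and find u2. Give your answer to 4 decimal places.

0.5246

F(0.45) = 0.129128, F(0.57) = -0.078575
u2 = 0.570000 − (-0.078575)·(0.570000 − 0.450000) / (-0.078575 − 0.129128) = 0.570000 − (-0.009429)/(-0.207703) = 0.524604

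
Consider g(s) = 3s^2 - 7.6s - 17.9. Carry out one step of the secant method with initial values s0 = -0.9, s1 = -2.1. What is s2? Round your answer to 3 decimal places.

-1.420

g(-0.9) = -8.63000, g(-2.1) = 11.29000
s2 = -2.10000 − 11.29000·(-2.10000 − (-0.90000)) / (11.29000 − (-8.63000)) = -2.10000 − (-13.54800)/(19.92000) = -1.41988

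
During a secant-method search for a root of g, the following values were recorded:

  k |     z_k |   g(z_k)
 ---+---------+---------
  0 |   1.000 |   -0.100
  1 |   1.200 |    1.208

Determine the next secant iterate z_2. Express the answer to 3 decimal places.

1.015

z_2 = 1.200 − 1.208·(1.200 − 1.000) / (1.208 − (-0.100))
   = 1.200 − (0.24160)/(1.30800) = 1.01529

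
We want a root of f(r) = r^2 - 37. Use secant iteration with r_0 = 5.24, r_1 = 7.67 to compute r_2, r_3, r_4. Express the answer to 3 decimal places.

5.979, 6.071, 6.083

f(5.24) = -9.54240, f(7.67) = 21.82890
r_2 = 7.67000 − 21.82890·(7.67000 − 5.24000) / (21.82890 − (-9.54240)) = 7.67000 − (53.04423)/(31.37130) = 5.97915
f(5.97915) = -1.24979
r_3 = 5.97915 − (-1.24979)·(5.97915 − 7.67000) / (-1.24979 − 21.82890) = 5.97915 − (2.11321)/(-23.07869) = 6.07071
f(6.07071) = -0.14644
r_4 = 6.07071 − (-0.14644)·(6.07071 − 5.97915) / (-0.14644 − (-1.24979)) = 6.07071 − (-0.01341)/(1.10335) = 6.08287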